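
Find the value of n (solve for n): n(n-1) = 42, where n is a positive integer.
7

Solution: n² − n − 42 = 0, so n = (1 ± √(1 + 4·42))/2 = (1 ± √169)/2 = (1 ± 13)/2, i.e. n = 7 or n = -6. Taking the positive root, n = 7 (check: 7×6 = 42).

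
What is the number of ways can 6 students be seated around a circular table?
120

Explanation: Circular arrangements: (6-1)! = 120.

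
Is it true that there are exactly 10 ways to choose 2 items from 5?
True

Reasoning: C(5,2) = 10.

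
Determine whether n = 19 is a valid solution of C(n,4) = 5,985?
No

C(19,4) = 19·18·17·16/4! = 93,024/24 = 3,876, which does not equal 5,985.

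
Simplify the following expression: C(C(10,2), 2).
990
C(10,2) = 45, then C(45, 2) = 990.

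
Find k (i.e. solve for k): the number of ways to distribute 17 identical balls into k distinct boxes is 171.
Stars and bars: the count is C(17+k−1, k−1), increasing in k. k=2: C(18,1) = 18, k=3: C(19,2) = 171 ✓. So k = 3.

Answer: 3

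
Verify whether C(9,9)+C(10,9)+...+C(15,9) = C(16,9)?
False

Explanation: Hockey stick identity gives Σ = C(16,10) = 8,008; RHS C(16,9) = 11,440.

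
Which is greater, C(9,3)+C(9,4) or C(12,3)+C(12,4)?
First=210, Second=715.
Final answer: C(12,3)+C(12,4)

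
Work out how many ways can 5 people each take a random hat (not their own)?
44

Solution: Using D(n) = (n-1)[D(n-1) + D(n-2)]:
D(5) = (5-1) × [D(4) + D(3)]
      = 4 × [9 + 2]
      = 4 × 11
      = 44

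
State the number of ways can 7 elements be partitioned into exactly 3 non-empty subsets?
This equals S(7,3), the Stirling number of the 2nd kind.
Using the Stirling recurrence: S(n,k) = k·S(n-1,k) + S(n-1,k-1)
S(7,3) = 3·S(6,3) + S(6,2)
         = 3·90 + 31
         = 270 + 31
         = 301

Answer: 301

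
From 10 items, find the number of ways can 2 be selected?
C(10,2) = 10! / (2! × (10-2)!)
         = 10! / (2! × 8!)
         = 45

Answer: 45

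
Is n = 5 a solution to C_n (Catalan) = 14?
No

Solution: C_5 = C(10,5)/(5+1) = 252/6 = 42, which does not equal 14.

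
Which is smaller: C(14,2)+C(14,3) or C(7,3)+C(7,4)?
C(7,3)+C(7,4)

Solution: First=455, Second=70.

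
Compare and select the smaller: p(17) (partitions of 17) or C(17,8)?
p(17)

Pentagonal recurrence p(n) = p(n−1) + p(n−2) − p(n−5) − p(n−7) + …: p(17) = p(16) + p(15) − p(12) − p(10) + p(5) + p(2) = 231 + 176 − 77 − 42 + 7 + 2 = 297; C(17,8) = 24,310.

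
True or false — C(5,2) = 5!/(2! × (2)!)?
The correct denominator is 2!×3!, giving C(5,2) = 10; the stated RHS is 5!/(2!×2!) = 30 ≠ 10, so the statement does not hold.
Final answer: False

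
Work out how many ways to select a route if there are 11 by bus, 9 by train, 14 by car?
34
By the addition principle: 11 + 9 + 14 = 34.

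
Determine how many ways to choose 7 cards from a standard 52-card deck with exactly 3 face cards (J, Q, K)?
12 face cards and 40 non-face cards: C(12,3) × C(40,4) = 220 × 91,390 = 20,105,800.
Final answer: 20,105,800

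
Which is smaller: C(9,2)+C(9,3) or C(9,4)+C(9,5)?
C(9,2)+C(9,3)

Working:
First=120, Second=252.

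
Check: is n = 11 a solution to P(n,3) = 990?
Yes
P(11,3) = 11·10·9 = 990, which equals 990.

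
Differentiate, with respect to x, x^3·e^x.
(3x^2 + x^3)e^x

Product rule: d/dx[x^3]·e^x + x^3·d/dx[e^x] = 3x^{2}e^x + x^3e^x.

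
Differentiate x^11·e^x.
(11x^10 + x^11)e^x

Explanation: Product rule: d/dx[x^11]·e^x + x^11·d/dx[e^x] = 11x^{10}e^x + x^11e^x.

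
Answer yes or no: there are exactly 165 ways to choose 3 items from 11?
C(11,3) = 165.
Final answer: Yes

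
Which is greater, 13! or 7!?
13!

Reasoning: 13!=6,227,020,800, 7!=5,040. 13! > 7!.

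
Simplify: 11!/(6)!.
55,440

Solution: This equals 11×10×...×7 = 55,440.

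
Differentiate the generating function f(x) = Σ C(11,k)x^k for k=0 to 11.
Term-by-term differentiation gives Σ k·C(11,k)x^{k-1} for k=1 to 11.

Answer: Σ k·C(11,k)x^(k-1) for k=1 to 11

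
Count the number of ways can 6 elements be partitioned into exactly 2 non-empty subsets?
This equals S(6,2), the Stirling number of the 2nd kind.
Using the Stirling recurrence: S(n,k) = k·S(n-1,k) + S(n-1,k-1)
S(6,2) = 2·S(5,2) + S(5,1)
         = 2·15 + 1
         = 30 + 1
         = 31
Final answer: 31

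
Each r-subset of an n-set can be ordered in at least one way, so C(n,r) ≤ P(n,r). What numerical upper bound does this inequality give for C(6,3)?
120

Explanation: P(6,3) = 6·5·4 = 120, so C(6,3) ≤ 120. (The bound is loose by a factor of 3! = 6: C(6,3) = 120/6 = 20.)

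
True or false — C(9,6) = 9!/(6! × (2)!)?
False

Reasoning: The correct denominator is 6!×3!, giving C(9,6) = 84; the stated RHS is 9!/(6!×2!) = 252 ≠ 84, so the statement does not hold.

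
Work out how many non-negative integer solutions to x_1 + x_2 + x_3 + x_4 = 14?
C(14+4-1, 4-1) = 680.

Answer: 680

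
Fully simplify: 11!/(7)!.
7,920

Reasoning: This equals 11×10×...×8 = 7,920.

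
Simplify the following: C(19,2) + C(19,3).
1,140

By Pascal's identity: C(20,3) = 1,140.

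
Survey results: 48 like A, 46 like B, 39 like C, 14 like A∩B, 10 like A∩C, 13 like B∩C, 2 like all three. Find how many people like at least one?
98

|A∪B∪C| = 48+46+39-14-10-13+2 = 98.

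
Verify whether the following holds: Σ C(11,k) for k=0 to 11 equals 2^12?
False

Binomial theorem: Σ C(11,k) = (1+1)^11 = 2^11 = 2,048; RHS 2^12 = 4,096.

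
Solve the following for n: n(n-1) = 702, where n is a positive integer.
27

Explanation: n² − n − 702 = 0, so n = (1 ± √(1 + 4·702))/2 = (1 ± √2,809)/2 = (1 ± 53)/2, i.e. n = 27 or n = -26. Taking the positive root, n = 27 (check: 27×26 = 702).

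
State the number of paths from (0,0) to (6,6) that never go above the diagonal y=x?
Counted by the Catalan number C_6: C_6 = C(12,6)/(6+1) = 924/7 = 132.

Answer: 132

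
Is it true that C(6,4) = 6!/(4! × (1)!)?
False

Reasoning: The correct denominator is 4!×2!, giving C(6,4) = 15; the stated RHS is 6!/(4!×1!) = 30 ≠ 15, so the statement does not hold.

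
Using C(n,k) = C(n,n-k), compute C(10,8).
45

C(10,8) = C(10,2) = 45.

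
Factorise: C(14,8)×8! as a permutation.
P(14,8)

C(14,8)×8! = [14!/(8!(6)!)]×8! = 14!/(6)! = P(14,8) = 121,080,960.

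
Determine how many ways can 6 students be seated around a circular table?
120

Working:
Circular arrangements: (6-1)! = 120.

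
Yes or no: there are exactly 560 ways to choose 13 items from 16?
Yes

C(16,13) = 560.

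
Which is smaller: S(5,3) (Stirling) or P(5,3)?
S(5,3) = 3·S(4,3) + S(4,2) = 3·6 + 7 = 25; P(5,3) = 60.
Final answer: S(5,3)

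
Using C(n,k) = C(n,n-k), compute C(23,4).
8,855
C(23,4) = C(23,19) = 8,855.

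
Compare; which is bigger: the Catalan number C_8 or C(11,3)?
C_8

Explanation: C_8 = C(16,8)/(8+1) = 12,870/9 = 1,430; C(11,3) = 165.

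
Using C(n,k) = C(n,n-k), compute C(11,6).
462

Working:
C(11,6) = C(11,5) = 462.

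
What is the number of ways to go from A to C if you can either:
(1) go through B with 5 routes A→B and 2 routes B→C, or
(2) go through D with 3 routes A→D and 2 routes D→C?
16

Solution: Route via B: 5×2=10. Route via D: 3×2=6. Total: 16.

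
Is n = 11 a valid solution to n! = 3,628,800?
No

11! = 11·10! = 11·3,628,800 = 39,916,800, which does not equal 3,628,800.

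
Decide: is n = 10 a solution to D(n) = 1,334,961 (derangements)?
Yes

Working:
D(10) = (10-1)·[D(9) + D(8)] = 9·[133,496 + 14,833] = 1,334,961, which equals 1,334,961.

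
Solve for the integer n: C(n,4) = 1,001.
14

C(n,4) = n(n−1)(n−2)(n−3)/4! is increasing in n, and n(n−1)(n−2)(n−3) = 4!·1,001 = 24,024 ≈ (n−1.5)^4 gives n ≈ 13.9. Check: C(12,4) = 495, C(13,4) = 715, C(14,4) = 1,001 ✓. So n = 14.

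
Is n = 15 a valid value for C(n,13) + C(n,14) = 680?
No

Solution: C(15,13) + C(15,14) = 105 + 15 = 120, which does not equal 680.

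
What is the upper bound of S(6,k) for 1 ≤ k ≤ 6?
90

Explanation: Row S(6,k) for k = 1..6 (via S(n,k) = k·S(n−1,k) + S(n−1,k−1)): 1, 31, 90, 65, 15, 1. The row is unimodal; maximum at k = 3: 90.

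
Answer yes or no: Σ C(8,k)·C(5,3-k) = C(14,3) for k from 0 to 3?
No

Solution: Vandermonde's identity gives C(13,3) = 286; RHS C(14,3) = 364.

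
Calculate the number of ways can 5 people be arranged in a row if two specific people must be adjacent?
48

Working:
Treat pair as unit: (5-1)! arrangements × 2 internal orders = 48.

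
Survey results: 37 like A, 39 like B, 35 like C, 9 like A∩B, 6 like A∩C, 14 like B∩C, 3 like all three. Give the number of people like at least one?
85

Working:
|A∪B∪C| = 37+39+35-9-6-14+3 = 85.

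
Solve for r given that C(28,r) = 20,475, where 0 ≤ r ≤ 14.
C(28,r) is increasing for 0 ≤ r ≤ 14. Stepping up (C(28,r+1) = C(28,r)·(28−r)/(r+1)): C(28,1) = 28, C(28,2) = 378, C(28,3) = 3,276, C(28,4) = 20,475 ✓. So r = 4.
Final answer: 4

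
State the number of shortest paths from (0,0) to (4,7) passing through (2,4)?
150

Reasoning: To (2,4): C(6,2)=15. From there: C(5,2)=10. Total: 150.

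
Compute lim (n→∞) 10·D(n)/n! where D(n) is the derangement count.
10/e

D(n)/n! → 1/e, so 10·D(n)/n! → 10/e.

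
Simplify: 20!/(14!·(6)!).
38,760

This is C(20,14) = 38,760.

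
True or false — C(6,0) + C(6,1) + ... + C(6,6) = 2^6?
True
Binomial theorem with x = y = 1: Σ C(6,i) = (1+1)^6 = 2^6 = 64. The statement holds.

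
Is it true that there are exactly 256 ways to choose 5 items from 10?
False
C(10,5) = 252 ≠ 256.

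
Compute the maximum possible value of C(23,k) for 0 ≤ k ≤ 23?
Maximum at k = 11 or k = 12: C(23,11) = 1,352,078.

Answer: 1,352,078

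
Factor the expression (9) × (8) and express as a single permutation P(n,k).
P(9,2) = 9!/(7)!

Product of 2 consecutive descending integers starting at 9: P(9,2) = 9!/7! = 72.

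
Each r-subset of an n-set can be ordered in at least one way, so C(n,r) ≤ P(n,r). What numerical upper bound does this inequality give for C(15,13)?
653,837,184,000

Working:
P(15,13) = 15·14·13·12·11·10·9·8·7·6·5·4·3 = 653,837,184,000, so C(15,13) ≤ 653,837,184,000. (The bound is loose by a factor of 13! = 6,227,020,800: C(15,13) = 653,837,184,000/6,227,020,800 = 105.)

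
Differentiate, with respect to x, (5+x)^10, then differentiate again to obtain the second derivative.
90(5+x)^8

First derivative: 10(5+x)^{9}. Second derivative: 10·9·(5+x)^{8} = 90(5+x)^{8}.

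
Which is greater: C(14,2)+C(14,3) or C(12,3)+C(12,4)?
C(12,3)+C(12,4)

Solution: First=455, Second=715.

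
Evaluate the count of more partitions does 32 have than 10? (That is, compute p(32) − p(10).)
8,307

Reasoning: Pentagonal recurrence p(n) = p(n−1) + p(n−2) − p(n−5) − p(n−7) + …: p(32) = p(31) + p(30) − p(27) − p(25) + p(20) + p(17) − p(10) − p(6) = 6,842 + 5,604 − 3,010 − 1,958 + 627 + 297 − 42 − 11 = 8,349.
p(10) = p(9) + p(8) − p(5) − p(3) = 30 + 22 − 7 − 3 = 42.
Difference = 8,349 − 42 = 8,307.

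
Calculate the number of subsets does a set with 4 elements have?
Each element can be included or excluded: 2^4 = 16.

Answer: 16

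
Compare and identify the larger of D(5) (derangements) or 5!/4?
D(5)

Reasoning: D(5) = (5-1)·[D(4) + D(3)] = 4·[9 + 2] = 44; 5!/4 = 120/4 = 30.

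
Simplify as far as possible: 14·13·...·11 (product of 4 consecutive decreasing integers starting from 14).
24,024

Working:
This is P(14,4) = 14!/(10)! = 24,024.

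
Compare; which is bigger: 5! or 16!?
16!

Explanation: 5!=120, 16!=20,922,789,888,000. 16! > 5!.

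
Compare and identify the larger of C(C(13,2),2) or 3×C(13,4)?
C(C(13,2),2)
C(C(13,2),2)=3,003, 3×C(13,4)=2,145.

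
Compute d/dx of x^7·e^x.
(7x^6 + x^7)e^x

Working:
Product rule: d/dx[x^7]·e^x + x^7·d/dx[e^x] = 7x^{6}e^x + x^7e^x.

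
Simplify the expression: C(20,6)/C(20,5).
5/2

C(n,k+1)/C(n,k) = (n−k)/(k+1). Here (20−5)/(5+1) = 15/6 = 5/2.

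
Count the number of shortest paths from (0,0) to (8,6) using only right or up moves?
Choose 8 rights from 14 moves: C(14,8) = 3,003.

Answer: 3,003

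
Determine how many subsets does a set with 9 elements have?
512

Each element can be included or excluded: 2^9 = 512.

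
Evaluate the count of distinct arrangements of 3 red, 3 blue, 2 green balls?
560
Multinomial: 8!/(3! × 3! × 2!) = 560.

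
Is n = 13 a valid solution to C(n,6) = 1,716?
Yes

Working:
C(13,6) = 13·12·11·10·9·8/6! = 1,235,520/720 = 1,716, which equals 1,716.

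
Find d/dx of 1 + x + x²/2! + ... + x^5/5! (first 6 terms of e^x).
1 + x + x²/2! + ... + x^4/4!

Working:
Differentiating term by term gives the first 5 terms of e^x.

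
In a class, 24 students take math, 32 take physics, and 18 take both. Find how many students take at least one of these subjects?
38

Explanation: |A∪B| = |A|+|B|-|A∩B| = 24+32-18 = 38.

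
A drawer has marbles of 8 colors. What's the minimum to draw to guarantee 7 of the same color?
Worst case: 6 of each = 48. One more: 49.

Answer: 49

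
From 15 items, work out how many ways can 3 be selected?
455

C(15,3) = 15! / (3! × (15-3)!)
         = 15! / (3! × 12!)
         = 455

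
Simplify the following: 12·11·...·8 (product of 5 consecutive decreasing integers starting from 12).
95,040
This is P(12,5) = 12!/(7)! = 95,040.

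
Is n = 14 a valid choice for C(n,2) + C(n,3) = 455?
C(14,2) + C(14,3) = 91 + 364 = 455, which equals 455.
Final answer: Yes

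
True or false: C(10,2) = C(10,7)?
False

C(10,2) = 45 but C(10,7) = 120; symmetry gives C(10,2) = C(10,8), not C(10,7).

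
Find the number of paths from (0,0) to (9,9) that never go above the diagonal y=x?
4,862

Counted by the Catalan number C_9: C_9 = C(18,9)/(9+1) = 48,620/10 = 4,862.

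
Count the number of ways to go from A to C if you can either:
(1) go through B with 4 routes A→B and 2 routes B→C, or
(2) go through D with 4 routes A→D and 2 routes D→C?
16

Solution: Route via B: 4×2=8. Route via D: 4×2=8. Total: 16.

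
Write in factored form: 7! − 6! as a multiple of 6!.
6 × 6! = 4,320

Explanation: 7! − 6! = 7·6! − 6! = (7 − 1)·6! = 6 × 6! = 4,320.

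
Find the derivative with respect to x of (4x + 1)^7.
28(4x + 1)^6

Explanation: Chain rule: 7(4x+1)^{6} × 4 = 28(4x+1)^{6}.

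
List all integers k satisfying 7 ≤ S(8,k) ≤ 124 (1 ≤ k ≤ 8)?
7

Working:
S(8,1)=1; S(8,2)=127; S(8,3)=966; S(8,4)=1,701; S(8,5)=1,050; S(8,6)=266; S(8,7)=28; S(8,8)=1. So valid k = 7.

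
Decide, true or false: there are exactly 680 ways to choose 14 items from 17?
C(17,14) = 680.
Final answer: True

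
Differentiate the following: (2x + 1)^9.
Chain rule: 9(2x+1)^{8} × 2 = 18(2x+1)^{8}.
Final answer: 18(2x + 1)^8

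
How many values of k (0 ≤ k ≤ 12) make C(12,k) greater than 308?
5

Working:
Row 12 is unimodal and symmetric about k=12/2. C(12,3)=220 ≤ 308; C(12,4)=495 > 308; by symmetry C(12,k) > 308 for k = 4..8. That's 8 - 4 + 1 = 5 values.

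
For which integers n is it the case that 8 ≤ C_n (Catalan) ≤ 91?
4, 5

Solution: C_3=5; C_4=14; C_5=42; C_6=132. So valid n = 4, 5.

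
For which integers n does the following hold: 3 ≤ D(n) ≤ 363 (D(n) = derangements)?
4, 5, 6
Using D(n) = (n−1)[D(n−1) + D(n−2)] with D(1)=0, D(2)=1: D(3)=2; D(4)=9; D(5)=44; D(6)=265; D(7)=1,854. So valid n = 4, 5, 6.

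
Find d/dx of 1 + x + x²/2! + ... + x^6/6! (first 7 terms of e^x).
1 + x + x²/2! + ... + x^5/5!

Solution: Differentiating term by term gives the first 6 terms of e^x.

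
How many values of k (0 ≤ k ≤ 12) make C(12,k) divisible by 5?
4

Reasoning: Checking C(12,k) mod 5 for k = 0..12: divisible at k = 3, 4, 8, 9. That's 4 values.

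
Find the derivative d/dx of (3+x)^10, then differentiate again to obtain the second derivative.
90(3+x)^8

First derivative: 10(3+x)^{9}. Second derivative: 10·9·(3+x)^{8} = 90(3+x)^{8}.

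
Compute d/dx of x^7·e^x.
(7x^6 + x^7)e^x

Reasoning: Product rule: d/dx[x^7]·e^x + x^7·d/dx[e^x] = 7x^{6}e^x + x^7e^x.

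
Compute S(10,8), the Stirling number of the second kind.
Using the Stirling recurrence: S(n,k) = k·S(n-1,k) + S(n-1,k-1)
S(10,8) = 8·S(9,8) + S(9,7)
         = 8·36 + 462
         = 288 + 462
         = 750

Answer: 750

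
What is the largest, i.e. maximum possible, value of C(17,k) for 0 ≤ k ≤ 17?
24,310

Explanation: Maximum at k = 8 or k = 9: C(17,8) = 24,310.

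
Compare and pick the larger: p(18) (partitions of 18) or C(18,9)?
C(18,9)

Working:
Pentagonal recurrence p(n) = p(n−1) + p(n−2) − p(n−5) − p(n−7) + …: p(18) = p(17) + p(16) − p(13) − p(11) + p(6) + p(3) = 297 + 231 − 101 − 56 + 11 + 3 = 385; C(18,9) = 48,620.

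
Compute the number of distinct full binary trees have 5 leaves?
Using the Catalan number formula: C_n = C(2n, n) / (n+1)
C_4 = C(8, 4) / (4+1)
     = 70 / 5
     = 14

Answer: 14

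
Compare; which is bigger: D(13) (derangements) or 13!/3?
D(13)

Reasoning: D(13) = (13-1)·[D(12) + D(11)] = 12·[176,214,841 + 14,684,570] = 2,290,792,932; 13!/3 = 6,227,020,800/3 = 2,075,673,600.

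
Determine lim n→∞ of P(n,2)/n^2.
1
P(n,2) = n(n-1) ≈ n^2 for large n. Limit = 1.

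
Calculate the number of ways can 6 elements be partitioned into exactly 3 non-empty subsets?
90
This equals S(6,3), the Stirling number of the 2nd kind.
Using the Stirling recurrence: S(n,k) = k·S(n-1,k) + S(n-1,k-1)
S(6,3) = 3·S(5,3) + S(5,2)
         = 3·25 + 15
         = 75 + 15
         = 90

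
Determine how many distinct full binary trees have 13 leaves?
208,012

Solution: Using the Catalan number formula: C_n = C(2n, n) / (n+1)
C_12 = C(24, 12) / (12+1)
     = 2704156 / 13
     = 208,012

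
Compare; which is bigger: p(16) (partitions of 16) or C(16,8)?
Pentagonal recurrence p(n) = p(n−1) + p(n−2) − p(n−5) − p(n−7) + …: p(16) = p(15) + p(14) − p(11) − p(9) + p(4) + p(1) = 176 + 135 − 56 − 30 + 5 + 1 = 231; C(16,8) = 12,870.

Answer: C(16,8)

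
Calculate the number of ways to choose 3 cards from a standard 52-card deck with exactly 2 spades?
13 spades and 39 non-spades: C(13,2) × C(39,1) = 78 × 39 = 3,042.

Answer: 3,042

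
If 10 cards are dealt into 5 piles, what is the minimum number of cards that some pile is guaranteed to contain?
2
Pigeonhole: ⌈10/5⌉ = 2.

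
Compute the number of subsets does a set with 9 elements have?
512

Solution: Each element can be included or excluded: 2^9 = 512.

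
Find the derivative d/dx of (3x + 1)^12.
36(3x + 1)^11

Explanation: Chain rule: 12(3x+1)^{11} × 3 = 36(3x+1)^{11}.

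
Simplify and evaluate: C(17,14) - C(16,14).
560

Reasoning: C(17,14) - C(16,14) = C(16,13) = 560.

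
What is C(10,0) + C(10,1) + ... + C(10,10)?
1,024
Sum of binomial coefficients = 2^10 = 1,024.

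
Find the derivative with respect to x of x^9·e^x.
(9x^8 + x^9)e^x

Working:
Product rule: d/dx[x^9]·e^x + x^9·d/dx[e^x] = 9x^{8}e^x + x^9e^x.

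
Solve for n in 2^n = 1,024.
10

Working:
2^10 = 1,024, so n = 10.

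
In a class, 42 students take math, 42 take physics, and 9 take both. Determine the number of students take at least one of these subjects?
75
|A∪B| = |A|+|B|-|A∩B| = 42+42-9 = 75.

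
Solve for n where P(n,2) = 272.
17

Solution: P(n,2) = n(n−1) is increasing in n; n(n−1) ≈ (n−0.5)^2 = 272 gives n ≈ 17.0. Check: P(15,2) = 210, P(16,2) = 240, P(17,2) = 272 ✓. So n = 17.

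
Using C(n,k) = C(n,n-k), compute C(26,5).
65,780
C(26,5) = C(26,21) = 65,780.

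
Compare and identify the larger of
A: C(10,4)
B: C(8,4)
A
A=C(10,4)=210, B=C(8,4)=70.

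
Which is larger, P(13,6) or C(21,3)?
P(13,6)

Solution: P(13,6)=1,235,520, C(21,3)=1,330.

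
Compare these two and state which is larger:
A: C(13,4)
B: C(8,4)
A=C(13,4)=715, B=C(8,4)=70.
Final answer: A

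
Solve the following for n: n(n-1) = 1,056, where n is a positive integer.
33

Explanation: n² − n − 1,056 = 0, so n = (1 ± √(1 + 4·1,056))/2 = (1 ± √4,225)/2 = (1 ± 65)/2, i.e. n = 33 or n = -32. Taking the positive root, n = 33 (check: 33×32 = 1,056).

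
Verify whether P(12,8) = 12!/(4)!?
True

Reasoning: Permutation formula P(n,k) = n!/(n-k)!: 12!/4! = 479,001,600/24 = 19,958,400 = P(12,8). The statement holds.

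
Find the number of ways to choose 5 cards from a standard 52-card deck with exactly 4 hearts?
27,885

Solution: 13 hearts and 39 non-hearts: C(13,4) × C(39,1) = 715 × 39 = 27,885.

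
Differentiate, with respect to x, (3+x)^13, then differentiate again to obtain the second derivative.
First derivative: 13(3+x)^{12}. Second derivative: 13·12·(3+x)^{11} = 156(3+x)^{11}.

Answer: 156(3+x)^11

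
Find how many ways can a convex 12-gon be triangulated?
16,796
Using the Catalan number formula: C_n = C(2n, n) / (n+1)
C_10 = C(20, 10) / (10+1)
     = 184756 / 11
     = 16,796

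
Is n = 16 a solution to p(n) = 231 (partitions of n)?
Yes

Solution: Pentagonal recurrence p(n) = p(n−1) + p(n−2) − p(n−5) − p(n−7) + …: p(16) = p(15) + p(14) − p(11) − p(9) + p(4) + p(1) = 176 + 135 − 56 − 30 + 5 + 1 = 231, which equals 231.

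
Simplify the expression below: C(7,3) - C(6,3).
15

C(7,3) - C(6,3) = C(6,2) = 15.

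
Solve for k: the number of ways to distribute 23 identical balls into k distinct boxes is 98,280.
6

Stars and bars: the count is C(23+k−1, k−1), increasing in k. k=4: C(26,3) = 2,600, k=5: C(27,4) = 17,550, k=6: C(28,5) = 98,280 ✓. So k = 6.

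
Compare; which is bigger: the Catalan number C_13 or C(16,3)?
C_13
C_13 = C(26,13)/(13+1) = 10,400,600/14 = 742,900; C(16,3) = 560.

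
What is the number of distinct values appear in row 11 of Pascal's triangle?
6

Row 11 has entries C(11,0)..C(11,11); by symmetry C(11,k)=C(11,11-k), giving 6 distinct values.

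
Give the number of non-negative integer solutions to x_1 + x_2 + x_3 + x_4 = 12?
C(12+4-1, 4-1) = 455.
Final answer: 455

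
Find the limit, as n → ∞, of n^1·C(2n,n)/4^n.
∞

Solution: C(2n,n) ~ 4^n/√(πn), so n^1·C(2n,n)/4^n ~ n^(1 − 1/2)/√π → ∞.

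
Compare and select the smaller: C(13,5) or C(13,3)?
C(13,3)
C(13,5)=1,287, C(13,3)=286.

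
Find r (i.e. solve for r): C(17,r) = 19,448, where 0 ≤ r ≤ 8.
C(17,r) is increasing for 0 ≤ r ≤ 8. Stepping up (C(17,r+1) = C(17,r)·(17−r)/(r+1)): C(17,1) = 17, C(17,2) = 136, C(17,3) = 680, C(17,4) = 2,380, C(17,5) = 6,188, C(17,6) = 12,376, C(17,7) = 19,448 ✓. So r = 7.
Final answer: 7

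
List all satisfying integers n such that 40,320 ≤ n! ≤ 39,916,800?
8, 9, 10, 11

Working:
n! is strictly increasing; 8! = 40,320 and 11! = 39,916,800, so valid n = 8, 9, 10, 11.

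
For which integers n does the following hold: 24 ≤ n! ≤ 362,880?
4, 5, 6, 7, 8, 9

n! is strictly increasing; 4! = 24 and 9! = 362,880, so valid n = 4, 5, 6, 7, 8, 9.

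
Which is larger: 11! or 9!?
11!
11!=39,916,800, 9!=362,880. 11! > 9!.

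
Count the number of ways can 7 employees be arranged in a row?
5,040

Explanation: Arrangements of 7 distinct objects: 7! = 5,040.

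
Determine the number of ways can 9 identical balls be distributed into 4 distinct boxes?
C(9+4-1, 4-1) = C(12, 3) = 220.
Final answer: 220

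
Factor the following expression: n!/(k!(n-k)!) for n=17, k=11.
C(17,11) = 12,376

This is the binomial coefficient C(17,11) = 12,376.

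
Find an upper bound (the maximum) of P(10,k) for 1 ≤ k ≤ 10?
3,628,800

Explanation: P(10,k) increases in k, so maximum at k = 10: 10! = 3,628,800.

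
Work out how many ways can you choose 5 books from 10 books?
252

Explanation: C(10,5) = 10! / (5! × (10-5)!)
         = 10! / (5! × 5!)
         = 252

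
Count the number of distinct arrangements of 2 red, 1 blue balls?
3

Multinomial: 3!/(2! × 1!) = 3.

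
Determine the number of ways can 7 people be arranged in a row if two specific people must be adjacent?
1,440

Working:
Treat pair as unit: (7-1)! arrangements × 2 internal orders = 1,440.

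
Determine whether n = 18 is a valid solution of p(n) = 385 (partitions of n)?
Yes
Pentagonal recurrence p(n) = p(n−1) + p(n−2) − p(n−5) − p(n−7) + …: p(18) = p(17) + p(16) − p(13) − p(11) + p(6) + p(3) = 297 + 231 − 101 − 56 + 11 + 3 = 385, which equals 385.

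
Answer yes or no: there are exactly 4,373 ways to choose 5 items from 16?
No

Working:
C(16,5) = 4,368 ≠ 4373.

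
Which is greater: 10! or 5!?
10!

Solution: 10!=3,628,800, 5!=120. 10! > 5!.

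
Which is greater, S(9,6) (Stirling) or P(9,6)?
P(9,6)

Reasoning: S(9,6) = 6·S(8,6) + S(8,5) = 6·266 + 1,050 = 2,646; P(9,6) = 60,480.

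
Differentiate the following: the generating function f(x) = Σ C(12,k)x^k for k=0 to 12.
Term-by-term differentiation gives Σ k·C(12,k)x^{k-1} for k=1 to 12.
Final answer: Σ k·C(12,k)x^(k-1) for k=1 to 12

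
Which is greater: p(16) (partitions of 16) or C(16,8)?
C(16,8)

Solution: Pentagonal recurrence p(n) = p(n−1) + p(n−2) − p(n−5) − p(n−7) + …: p(16) = p(15) + p(14) − p(11) − p(9) + p(4) + p(1) = 176 + 135 − 56 − 30 + 5 + 1 = 231; C(16,8) = 12,870.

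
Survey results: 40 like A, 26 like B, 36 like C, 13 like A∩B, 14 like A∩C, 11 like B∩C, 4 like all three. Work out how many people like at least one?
68

Reasoning: |A∪B∪C| = 40+26+36-13-14-11+4 = 68.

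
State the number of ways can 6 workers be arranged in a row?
Arrangements of 6 distinct objects: 6! = 720.
Final answer: 720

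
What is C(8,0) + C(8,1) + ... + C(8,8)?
256
Sum of binomial coefficients = 2^8 = 256.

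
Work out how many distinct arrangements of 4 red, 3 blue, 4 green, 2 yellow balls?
900,900

Explanation: Multinomial: 13!/(4! × 3! × 4! × 2!) = 900,900.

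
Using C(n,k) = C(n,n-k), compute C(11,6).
462

Solution: C(11,6) = C(11,5) = 462.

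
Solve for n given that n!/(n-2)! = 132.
12

Working:
n!/(n-2)! = n×(n-1), a product of 2 consecutive integers ≈ (n−0.5)^2. 132^(1/2) + 0.5 ≈ 12.0; check n = 12: 12×11 = 132 ✓. So n = 12.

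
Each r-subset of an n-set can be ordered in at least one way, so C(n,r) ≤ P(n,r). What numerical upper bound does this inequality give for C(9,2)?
72

Explanation: P(9,2) = 9·8 = 72, so C(9,2) ≤ 72. (The bound is loose by a factor of 2! = 2: C(9,2) = 72/2 = 36.)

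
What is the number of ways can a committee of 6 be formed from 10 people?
210
C(10,6) = 10! / (6! × (10-6)!)
         = 10! / (6! × 4!)
         = 210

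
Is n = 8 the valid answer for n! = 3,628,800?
8! = 8·7! = 8·5,040 = 40,320, which does not equal 3,628,800.

Answer: No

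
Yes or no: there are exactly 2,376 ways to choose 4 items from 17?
No
C(17,4) = 2,380 ≠ 2376.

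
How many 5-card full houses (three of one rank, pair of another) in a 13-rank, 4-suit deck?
3,744

Reasoning: Triple rank: 13. Triple suits: C(4,3)=4. Pair rank: 12. Pair suits: C(4,2)=6. Total: 3,744.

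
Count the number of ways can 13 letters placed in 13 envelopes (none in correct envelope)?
2,290,792,932

Solution: Using D(n) = (n-1)[D(n-1) + D(n-2)]:
D(13) = (13-1) × [D(12) + D(11)]
      = 12 × [176214841 + 14684570]
      = 12 × 190899411
      = 2,290,792,932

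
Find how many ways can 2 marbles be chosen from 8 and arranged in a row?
56

Solution: P(8,2) = 8!/(8-2)! = 56.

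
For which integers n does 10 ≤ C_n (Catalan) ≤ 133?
C_3=5; C_4=14; C_5=42; C_6=132; C_7=429. So valid n = 4, 5, 6.
Final answer: 4, 5, 6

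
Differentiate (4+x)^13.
Using the power rule: d/dx (4+x)^13 = 13(4+x)^{12}.
Final answer: 13(4+x)^12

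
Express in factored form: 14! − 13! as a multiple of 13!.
13 × 13! = 80,951,270,400

Working:
14! − 13! = 14·13! − 13! = (14 − 1)·13! = 13 × 13! = 80,951,270,400.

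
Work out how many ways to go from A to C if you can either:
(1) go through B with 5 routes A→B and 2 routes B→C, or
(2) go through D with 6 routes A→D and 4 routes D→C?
Route via B: 5×2=10. Route via D: 6×4=24. Total: 34.
Final answer: 34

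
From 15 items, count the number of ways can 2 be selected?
C(15,2) = 15! / (2! × (15-2)!)
         = 15! / (2! × 13!)
         = 105

Answer: 105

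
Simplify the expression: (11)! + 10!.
43,545,600

Explanation: (11)! + 10! = (11)·10! + 10! = (11+1)·10! = 12·10! = 43,545,600.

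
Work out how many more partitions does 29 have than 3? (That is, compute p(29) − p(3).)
4,562

Working:
Pentagonal recurrence p(n) = p(n−1) + p(n−2) − p(n−5) − p(n−7) + …: p(29) = p(28) + p(27) − p(24) − p(22) + p(17) + p(14) − p(7) − p(3) = 3,718 + 3,010 − 1,575 − 1,002 + 297 + 135 − 15 − 3 = 4,565.
p(3) = p(2) + p(1) = 2 + 1 = 3.
Difference = 4,565 − 3 = 4,562.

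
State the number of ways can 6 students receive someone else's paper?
265

Reasoning: Using D(n) = (n-1)[D(n-1) + D(n-2)]:
D(6) = (6-1) × [D(5) + D(4)]
      = 5 × [44 + 9]
      = 5 × 53
      = 265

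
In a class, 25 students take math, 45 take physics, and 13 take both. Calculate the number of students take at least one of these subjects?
|A∪B| = |A|+|B|-|A∩B| = 25+45-13 = 57.

Answer: 57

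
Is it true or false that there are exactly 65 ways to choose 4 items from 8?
False

Explanation: C(8,4) = 70 ≠ 65.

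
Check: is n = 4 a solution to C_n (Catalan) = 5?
No

Explanation: C_4 = C(8,4)/(4+1) = 70/5 = 14, which does not equal 5.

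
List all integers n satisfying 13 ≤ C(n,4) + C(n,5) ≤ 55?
6
C(5,4)+C(5,5)=6; C(6,4)+C(6,5)=21; C(7,4)+C(7,5)=56. So valid n = 6.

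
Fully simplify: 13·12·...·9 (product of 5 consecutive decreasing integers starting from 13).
154,440

Working:
This is P(13,5) = 13!/(8)! = 154,440.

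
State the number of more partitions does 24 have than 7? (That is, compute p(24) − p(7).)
1,560

Reasoning: Pentagonal recurrence p(n) = p(n−1) + p(n−2) − p(n−5) − p(n−7) + …: p(24) = p(23) + p(22) − p(19) − p(17) + p(12) + p(9) − p(2) = 1,255 + 1,002 − 490 − 297 + 77 + 30 − 2 = 1,575.
p(7) = p(6) + p(5) − p(2) − p(0) = 11 + 7 − 2 − 1 = 15.
Difference = 1,575 − 15 = 1,560.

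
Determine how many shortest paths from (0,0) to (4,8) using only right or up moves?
495

Choose 4 rights from 12 moves: C(12,4) = 495.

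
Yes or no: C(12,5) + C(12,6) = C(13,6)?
Yes

Explanation: Pascal's identity: LHS = 792 + 924 = 1,716; RHS = C(13,6) = 1,716. Both sides agree, so the statement holds.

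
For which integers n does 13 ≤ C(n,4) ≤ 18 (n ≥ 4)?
6

Solution: C(5,4)=5; C(6,4)=15; C(7,4)=35. So valid n = 6.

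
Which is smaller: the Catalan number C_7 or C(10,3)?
C(10,3)

Working:
C_7 = C(14,7)/(7+1) = 3,432/8 = 429; C(10,3) = 120.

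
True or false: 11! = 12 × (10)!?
False

Solution: 11! = 11 × 10! = 39,916,800, but 12 × 10! = 43,545,600.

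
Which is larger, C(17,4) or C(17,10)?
C(17,10)

Explanation: C(17,4)=2,380, C(17,10)=19,448.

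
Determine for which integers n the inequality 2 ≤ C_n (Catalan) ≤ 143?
C_1=1; C_2=2; C_3=5; C_4=14; C_5=42; C_6=132; C_7=429. So valid n = 2, 3, 4, 5, 6.

Answer: 2, 3, 4, 5, 6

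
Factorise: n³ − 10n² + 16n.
n(n − 2)(n − 8)

Solution: n³ − 10n² + 16n = n(n² − 10n + 16) = n(n − 2)(n − 8).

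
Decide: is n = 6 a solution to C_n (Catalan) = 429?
No

Explanation: C_6 = C(12,6)/(6+1) = 924/7 = 132, which does not equal 429.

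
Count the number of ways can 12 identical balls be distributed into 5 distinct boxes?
C(12+5-1, 5-1) = C(16, 4) = 1,820.
Final answer: 1,820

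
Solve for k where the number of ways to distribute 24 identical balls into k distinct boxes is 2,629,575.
8

Working:
Stars and bars: the count is C(24+k−1, k−1), increasing in k. k=6: C(29,5) = 118,755, k=7: C(30,6) = 593,775, k=8: C(31,7) = 2,629,575 ✓. So k = 8.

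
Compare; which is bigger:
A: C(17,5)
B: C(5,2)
A

Solution: A=C(17,5)=6,188, B=C(5,2)=10.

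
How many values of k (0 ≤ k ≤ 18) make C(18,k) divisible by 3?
16
Checking C(18,k) mod 3 for k = 0..18: divisible at k = 1, 2, 3, 4, 5, 6, 7, 8, 10, 11, 12, 13, 14, 15, 16, 17. That's 16 values.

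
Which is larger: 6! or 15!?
6!=720, 15!=1,307,674,368,000. 15! > 6!.
Final answer: 15!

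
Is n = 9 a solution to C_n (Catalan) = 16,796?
No

Explanation: C_9 = C(18,9)/(9+1) = 48,620/10 = 4,862, which does not equal 16,796.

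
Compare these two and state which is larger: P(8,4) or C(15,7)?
C(15,7)

Explanation: P(8,4)=1,680, C(15,7)=6,435.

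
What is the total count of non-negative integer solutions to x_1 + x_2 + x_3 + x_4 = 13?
C(13+4-1, 4-1) = 560.

Answer: 560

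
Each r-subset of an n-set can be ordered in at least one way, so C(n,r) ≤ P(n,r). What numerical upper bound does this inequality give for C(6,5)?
720

Solution: P(6,5) = 6·5·4·3·2 = 720, so C(6,5) ≤ 720. (The bound is loose by a factor of 5! = 120: C(6,5) = 720/120 = 6.)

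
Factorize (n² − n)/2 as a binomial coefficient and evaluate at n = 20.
C(n,2); C(20,2) = 190

(n² − n)/2 = n(n−1)/2 = C(n,2). At n = 20: C(20,2) = 190.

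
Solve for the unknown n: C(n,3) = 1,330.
C(n,3) = n(n−1)(n−2)/3! is increasing in n, and n(n−1)(n−2) = 3!·1,330 = 7,980 ≈ (n−1)^3 gives n ≈ 21.0. Check: C(19,3) = 969, C(20,3) = 1,140, C(21,3) = 1,330 ✓. So n = 21.
Final answer: 21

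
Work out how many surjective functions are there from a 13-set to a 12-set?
Onto functions = 12! × S(13,12)
First compute S(13,12) via recurrence:
Using the Stirling recurrence: S(n,k) = k·S(n-1,k) + S(n-1,k-1)
S(13,12) = 12·S(12,12) + S(12,11)
         = 12·1 + 66
         = 12 + 66
         = 78
Then: 479001600 × 78 = 37,362,124,800
Final answer: 37,362,124,800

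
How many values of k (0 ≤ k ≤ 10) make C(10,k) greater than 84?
5

Solution: Row 10 is unimodal and symmetric about k=10/2. C(10,2)=45 ≤ 84; C(10,3)=120 > 84; by symmetry C(10,k) > 84 for k = 3..7. That's 7 - 3 + 1 = 5 values.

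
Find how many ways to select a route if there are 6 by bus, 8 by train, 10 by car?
24

Working:
By the addition principle: 6 + 8 + 10 = 24.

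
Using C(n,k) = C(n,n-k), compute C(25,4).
12,650
C(25,4) = C(25,21) = 12,650.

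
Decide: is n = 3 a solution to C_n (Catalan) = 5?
Yes

Explanation: C_3 = C(6,3)/(3+1) = 20/4 = 5, which equals 5.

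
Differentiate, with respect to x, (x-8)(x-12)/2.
(2x - 20)/2
d/dx[(x-8)(x-12)] = (x-12) + (x-8) = 2x - 20. Dividing by 2 gives (2x - 20)/2.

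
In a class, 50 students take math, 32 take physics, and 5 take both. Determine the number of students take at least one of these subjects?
77
|A∪B| = |A|+|B|-|A∩B| = 50+32-5 = 77.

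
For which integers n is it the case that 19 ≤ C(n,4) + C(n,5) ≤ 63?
6, 7

Explanation: C(5,4)+C(5,5)=6; C(6,4)+C(6,5)=21; C(7,4)+C(7,5)=56; C(8,4)+C(8,5)=126. So valid n = 6, 7.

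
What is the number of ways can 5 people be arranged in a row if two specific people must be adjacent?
48

Treat pair as unit: (5-1)! arrangements × 2 internal orders = 48.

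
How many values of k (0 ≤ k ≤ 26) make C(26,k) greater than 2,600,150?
9

Solution: Row 26 is unimodal and symmetric about k=26/2. C(26,8)=1,562,275 ≤ 2,600,150; C(26,9)=3,124,550 > 2,600,150; by symmetry C(26,k) > 2,600,150 for k = 9..17. That's 17 - 9 + 1 = 9 values.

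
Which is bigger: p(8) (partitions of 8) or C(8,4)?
C(8,4)

Pentagonal recurrence p(n) = p(n−1) + p(n−2) − p(n−5) − p(n−7) + …: p(8) = p(7) + p(6) − p(3) − p(1) = 15 + 11 − 3 − 1 = 22; C(8,4) = 70.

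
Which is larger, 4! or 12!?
4!=24, 12!=479,001,600. 12! > 4!.

Answer: 12!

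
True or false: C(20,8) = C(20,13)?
False

Working:
C(20,8) = 125,970 but C(20,13) = 77,520; symmetry gives C(20,8) = C(20,12), not C(20,13).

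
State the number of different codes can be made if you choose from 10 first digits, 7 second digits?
70

Solution: By the multiplication principle: 10 × 7 = 70.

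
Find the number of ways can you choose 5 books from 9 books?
126

Explanation: C(9,5) = 9! / (5! × (9-5)!)
         = 9! / (5! × 4!)
         = 126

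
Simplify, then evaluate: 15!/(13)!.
210
This equals 15×14 = 210.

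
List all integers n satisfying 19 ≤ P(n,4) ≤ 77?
4

P(3,4)=0; P(4,4)=24; P(5,4)=120. So valid n = 4.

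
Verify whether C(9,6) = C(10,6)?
False

Reasoning: LHS = C(9,6) = 84; RHS = C(10,6) = 210. 84 ≠ 210, so the statement does not hold.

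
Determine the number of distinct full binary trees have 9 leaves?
1,430

Explanation: Using the Catalan number formula: C_n = C(2n, n) / (n+1)
C_8 = C(16, 8) / (8+1)
     = 12870 / 9
     = 1,430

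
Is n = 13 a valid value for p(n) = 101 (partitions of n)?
Yes

Solution: Pentagonal recurrence p(n) = p(n−1) + p(n−2) − p(n−5) − p(n−7) + …: p(13) = p(12) + p(11) − p(8) − p(6) + p(1) = 77 + 56 − 22 − 11 + 1 = 101, which equals 101.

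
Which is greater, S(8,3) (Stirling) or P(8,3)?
S(8,3)

Working:
S(8,3) = 3·S(7,3) + S(7,2) = 3·301 + 63 = 966; P(8,3) = 336.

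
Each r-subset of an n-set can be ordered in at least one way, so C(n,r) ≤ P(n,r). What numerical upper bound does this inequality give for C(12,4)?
11,880

P(12,4) = 12·11·10·9 = 11,880, so C(12,4) ≤ 11,880. (The bound is loose by a factor of 4! = 24: C(12,4) = 11,880/24 = 495.)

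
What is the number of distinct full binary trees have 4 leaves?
5

Explanation: Using the Catalan number formula: C_n = C(2n, n) / (n+1)
C_3 = C(6, 3) / (3+1)
     = 20 / 4
     = 5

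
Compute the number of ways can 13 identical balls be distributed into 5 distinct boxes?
C(13+5-1, 5-1) = C(17, 4) = 2,380.

Answer: 2,380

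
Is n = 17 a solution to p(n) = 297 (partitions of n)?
Pentagonal recurrence p(n) = p(n−1) + p(n−2) − p(n−5) − p(n−7) + …: p(17) = p(16) + p(15) − p(12) − p(10) + p(5) + p(2) = 231 + 176 − 77 − 42 + 7 + 2 = 297, which equals 297.

Answer: Yes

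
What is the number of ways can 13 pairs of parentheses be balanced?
742,900

Solution: Using the Catalan number formula: C_n = C(2n, n) / (n+1)
C_13 = C(26, 13) / (13+1)
     = 10400600 / 14
     = 742,900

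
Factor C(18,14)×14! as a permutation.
P(18,14)
C(18,14)×14! = [18!/(14!(4)!)]×14! = 18!/(4)! = P(18,14) = 266,765,571,072,000.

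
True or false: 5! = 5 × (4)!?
True

Explanation: By definition n! = n × (n-1)!, so 5! = 5 × 4!.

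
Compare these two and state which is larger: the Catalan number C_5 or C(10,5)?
C(10,5)

C_5 = C(10,5)/(5+1) = 252/6 = 42; C(10,5) = 252.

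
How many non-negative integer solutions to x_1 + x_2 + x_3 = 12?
C(12+3-1, 3-1) = 91.
Final answer: 91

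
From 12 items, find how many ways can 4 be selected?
495

Solution: C(12,4) = 12! / (4! × (12-4)!)
         = 12! / (4! × 8!)
         = 495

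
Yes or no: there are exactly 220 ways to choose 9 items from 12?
Yes

Working:
C(12,9) = 220.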